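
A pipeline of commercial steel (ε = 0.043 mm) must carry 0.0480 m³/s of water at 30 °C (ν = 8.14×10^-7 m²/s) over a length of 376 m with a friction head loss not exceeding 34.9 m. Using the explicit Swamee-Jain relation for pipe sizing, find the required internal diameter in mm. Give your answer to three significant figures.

D ≈ 130 mm

Swamee-Jain (Type III): D = 0.66·[ε^1.25·(LQ²/(gh_f))^4.75 + ν·Q^9.4·(L/(gh_f))^5.2]^0.04
LQ²/(gh_f) = 0.002530; L/(gh_f) = 1.098
Term 1 = ε^1.25·(…)^4.75 = 1.61×10^-18; Term 2 = ν·Q^9.4·(…)^5.2 = 5.32×10^-19
D = 0.66·(1.61×10^-18 + 5.32×10^-19)^0.04 = 0.1297 m = 130 mm
Check: V = 3.64 m/s, Re = 5.79×10^5, f = 0.01647, h_f = 32.2 m ≈ 34.9 m ✓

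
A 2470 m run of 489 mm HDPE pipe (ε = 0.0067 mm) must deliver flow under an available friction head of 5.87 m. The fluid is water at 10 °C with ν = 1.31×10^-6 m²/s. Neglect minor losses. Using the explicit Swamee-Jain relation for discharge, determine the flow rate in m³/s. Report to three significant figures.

Swamee-Jain (Type II): Q = -0.965·√(gD⁵h_f/L)·ln[ε/(3.7D) + √(3.17ν²L/(gD³h_f))]
√(gD⁵h_f/L) = √(9.81·0.489⁵·5.87/2470) = 0.02553
ε/(3.7D) = 3.70×10^-6; √(3.17ν²L/(gD³h_f)) = 4.47×10^-5
Q = -0.965·0.02553·ln(4.837×10^-5) = 0.2448 m³/s
Check: V = 1.30 m/s, Re = 4.87×10^5, f = 0.01337, h_f = 5.85 m ≈ 5.87 m ✓

Q ≈ 0.245 m³/s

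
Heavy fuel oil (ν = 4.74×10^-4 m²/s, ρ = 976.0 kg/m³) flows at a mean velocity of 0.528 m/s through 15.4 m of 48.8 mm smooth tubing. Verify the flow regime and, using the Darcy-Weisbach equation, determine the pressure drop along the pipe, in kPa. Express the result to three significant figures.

Δp ≈ 50.5 kPa

Re = VD/ν = 0.528·0.04880/4.74×10^-4 = 54.4 → laminar (Re < 2300)
f = 64/Re = 1.177
h_f = f(L/D)V²/(2g) = 1.177·(15.4/0.04880)·0.528²/(2·9.81) = 5.279 m
Δp = ρg·h_f = 976.0·9.81·5.279 = 50.55 kPa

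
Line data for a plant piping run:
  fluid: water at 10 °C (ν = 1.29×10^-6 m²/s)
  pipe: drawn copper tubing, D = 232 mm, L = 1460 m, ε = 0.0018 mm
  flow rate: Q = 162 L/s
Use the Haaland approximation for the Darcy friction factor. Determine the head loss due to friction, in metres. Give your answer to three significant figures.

h_f ≈ 58.7 m

V = 4Q/(πD²) = 4·0.162/(π·0.232²) = 3.832 m/s
Re = VD/ν = 3.832·0.232/1.29×10^-6 = 6.89×10^5 → turbulent
ε/D = 0.0018/232 = 7.76×10^-6
Haaland: f = 0.01245
h_f = f(L/D)V²/(2g) = 0.01245·(1460/0.232)·3.832²/(2·9.81) = 58.66 m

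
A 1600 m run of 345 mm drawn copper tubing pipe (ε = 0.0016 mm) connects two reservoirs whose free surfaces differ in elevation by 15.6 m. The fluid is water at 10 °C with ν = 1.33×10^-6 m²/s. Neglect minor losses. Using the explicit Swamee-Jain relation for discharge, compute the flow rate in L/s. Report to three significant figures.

Q ≈ 212 L/s

Swamee-Jain (Type II): Q = -0.965·√(gD⁵h_f/L)·ln[ε/(3.7D) + √(3.17ν²L/(gD³h_f))]
√(gD⁵h_f/L) = √(9.81·0.345⁵·15.6/1600) = 0.02162
ε/(3.7D) = 1.25×10^-6; √(3.17ν²L/(gD³h_f)) = 3.78×10^-5
Q = -0.965·0.02162·ln(3.904×10^-5) = 0.2118 m³/s
Check: V = 2.27 m/s, Re = 5.88×10^5, f = 0.01280, h_f = 15.5 m ≈ 15.6 m ✓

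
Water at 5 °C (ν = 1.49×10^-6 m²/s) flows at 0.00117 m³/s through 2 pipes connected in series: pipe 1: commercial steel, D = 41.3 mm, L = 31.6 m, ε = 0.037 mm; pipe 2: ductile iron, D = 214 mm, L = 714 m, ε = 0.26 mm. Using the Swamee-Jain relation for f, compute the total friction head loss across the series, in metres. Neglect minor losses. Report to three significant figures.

H ≈ 0.807 m

Pipe 1: V = 0.8734 m/s, Re = 2.42×10^4, ε/D = 8.96×10^-4, f = 0.02689, h_1 = f(L/D)V²/2g = 0.7998 m
Pipe 2: V = 0.03253 m/s, Re = 4670, ε/D = 0.00121, f = 0.04011, h_2 = f(L/D)V²/2g = 0.007218 m
Series → Q common, losses add: H = Σh = 0.8070 m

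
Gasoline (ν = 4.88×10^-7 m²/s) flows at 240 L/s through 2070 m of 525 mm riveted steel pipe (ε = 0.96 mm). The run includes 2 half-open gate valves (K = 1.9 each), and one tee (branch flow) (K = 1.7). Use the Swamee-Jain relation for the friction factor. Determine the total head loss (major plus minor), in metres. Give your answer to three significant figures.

H_L ≈ 6.05 m

V = 4Q/(πD²) = 1.109 m/s; V²/2g = 0.06265 m
Re = 1.19×10^6, ε/D = 0.00183 → f = 0.02311 (Swamee-Jain)
Major: h_f = f(L/D)·V²/2g = 0.02311·3943·0.06265 = 5.708 m
Minor: ΣK = 5.50; h_m = ΣK·V²/2g = 0.3446 m
Total H_L = 5.708 + 0.3446 = 6.052 m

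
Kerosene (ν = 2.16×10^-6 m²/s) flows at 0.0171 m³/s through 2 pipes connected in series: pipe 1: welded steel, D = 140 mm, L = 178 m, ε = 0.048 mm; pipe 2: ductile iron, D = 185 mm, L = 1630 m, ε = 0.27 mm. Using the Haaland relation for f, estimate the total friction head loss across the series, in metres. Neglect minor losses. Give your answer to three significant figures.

Pipe 1: V = 1.111 m/s, Re = 7.20×10^4, ε/D = 3.43×10^-4, f = 0.02041, h_1 = f(L/D)V²/2g = 1.632 m
Pipe 2: V = 0.6362 m/s, Re = 5.45×10^4, ε/D = 0.00146, f = 0.02473, h_2 = f(L/D)V²/2g = 4.494 m
Series → Q common, losses add: H = Σh = 6.126 m

H ≈ 6.13 m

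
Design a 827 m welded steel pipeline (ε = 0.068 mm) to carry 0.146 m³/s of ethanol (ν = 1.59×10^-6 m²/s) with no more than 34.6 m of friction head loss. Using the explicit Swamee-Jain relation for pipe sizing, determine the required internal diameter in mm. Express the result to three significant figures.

D ≈ 236 mm

Swamee-Jain (Type III): D = 0.66·[ε^1.25·(LQ²/(gh_f))^4.75 + ν·Q^9.4·(L/(gh_f))^5.2]^0.04
LQ²/(gh_f) = 0.05194; L/(gh_f) = 2.436
Term 1 = ε^1.25·(…)^4.75 = 4.89×10^-12; Term 2 = ν·Q^9.4·(…)^5.2 = 2.28×10^-12
D = 0.66·(4.89×10^-12 + 2.28×10^-12)^0.04 = 0.2365 m = 236 mm
Check: V = 3.32 m/s, Re = 4.94×10^5, f = 0.01629, h_f = 32.1 m ≈ 34.6 m ✓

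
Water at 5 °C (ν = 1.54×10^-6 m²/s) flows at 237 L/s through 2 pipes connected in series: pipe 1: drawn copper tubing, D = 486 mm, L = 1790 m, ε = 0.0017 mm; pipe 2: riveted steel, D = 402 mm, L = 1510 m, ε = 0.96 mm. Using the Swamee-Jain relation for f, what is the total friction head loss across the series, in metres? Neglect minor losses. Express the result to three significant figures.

Pipe 1: V = 1.278 m/s, Re = 4.03×10^5, ε/D = 3.50×10^-6, f = 0.01366, h_1 = f(L/D)V²/2g = 4.185 m
Pipe 2: V = 1.867 m/s, Re = 4.87×10^5, ε/D = 0.00239, f = 0.02501, h_2 = f(L/D)V²/2g = 16.69 m
Series → Q common, losses add: H = Σh = 20.88 m

H ≈ 20.9 m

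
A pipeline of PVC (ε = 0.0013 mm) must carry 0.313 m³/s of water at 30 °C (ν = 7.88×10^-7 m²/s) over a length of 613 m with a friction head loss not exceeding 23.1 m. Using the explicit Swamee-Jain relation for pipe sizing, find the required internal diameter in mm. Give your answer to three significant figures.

D ≈ 299 mm

Swamee-Jain (Type III): D = 0.66·[ε^1.25·(LQ²/(gh_f))^4.75 + ν·Q^9.4·(L/(gh_f))^5.2]^0.04
LQ²/(gh_f) = 0.2650; L/(gh_f) = 2.705
Term 1 = ε^1.25·(…)^4.75 = 8.00×10^-11; Term 2 = ν·Q^9.4·(…)^5.2 = 2.52×10^-9
D = 0.66·(8.00×10^-11 + 2.52×10^-9)^0.04 = 0.2993 m = 299 mm
Check: V = 4.45 m/s, Re = 1.69×10^6, f = 0.01080, h_f = 22.3 m ≈ 23.1 m ✓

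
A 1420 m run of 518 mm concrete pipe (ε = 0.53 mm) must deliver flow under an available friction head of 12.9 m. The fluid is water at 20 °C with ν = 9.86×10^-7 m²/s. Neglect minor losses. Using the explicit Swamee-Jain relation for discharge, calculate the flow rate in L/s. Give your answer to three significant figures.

Q ≈ 453 L/s

Swamee-Jain (Type II): Q = -0.965·√(gD⁵h_f/L)·ln[ε/(3.7D) + √(3.17ν²L/(gD³h_f))]
√(gD⁵h_f/L) = √(9.81·0.518⁵·12.9/1420) = 0.05765
ε/(3.7D) = 2.77×10^-4; √(3.17ν²L/(gD³h_f)) = 1.58×10^-5
Q = -0.965·0.05765·ln(2.923×10^-4) = 0.4527 m³/s
Check: V = 2.15 m/s, Re = 1.13×10^6, f = 0.02009, h_f = 13.0 m ≈ 12.9 m ✓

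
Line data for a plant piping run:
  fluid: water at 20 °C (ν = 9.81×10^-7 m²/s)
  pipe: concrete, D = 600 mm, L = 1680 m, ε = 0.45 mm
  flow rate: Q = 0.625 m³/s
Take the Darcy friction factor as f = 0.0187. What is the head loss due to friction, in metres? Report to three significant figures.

h_f ≈ 13.0 m

V = 4Q/(πD²) = 4·0.625/(π·0.600²) = 2.210 m/s
h_f = f(L/D)V²/(2g) = 0.01870·(1680/0.600)·2.210²/(2·9.81) = 13.04 m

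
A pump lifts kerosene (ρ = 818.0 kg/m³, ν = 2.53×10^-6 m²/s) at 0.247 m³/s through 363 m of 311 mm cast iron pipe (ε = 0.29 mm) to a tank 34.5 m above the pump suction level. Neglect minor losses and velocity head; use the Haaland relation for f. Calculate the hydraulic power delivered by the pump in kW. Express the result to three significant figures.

P_hyd ≈ 93.3 kW

V = 4Q/(πD²) = 3.252 m/s; Re = 4.00×10^5; ε/D = 9.32×10^-4; f = 0.02002
h_f = f(L/D)V²/2g = 12.59 m
Total head H = z + h_f = 34.5 + 12.59 = 47.09 m
P_hyd = ρgQH = 818.0·9.81·0.247·47.09 = 93.34 kW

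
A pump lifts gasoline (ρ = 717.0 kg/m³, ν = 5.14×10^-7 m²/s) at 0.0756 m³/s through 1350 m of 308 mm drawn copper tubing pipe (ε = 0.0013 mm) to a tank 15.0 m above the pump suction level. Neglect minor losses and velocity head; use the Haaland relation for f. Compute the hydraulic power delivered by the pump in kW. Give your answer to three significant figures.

V = 4Q/(πD²) = 1.015 m/s; Re = 6.08×10^5; ε/D = 4.22×10^-6; f = 0.01267
h_f = f(L/D)V²/2g = 2.914 m
Total head H = z + h_f = 15.0 + 2.914 = 17.91 m
P_hyd = ρgQH = 717.0·9.81·0.0756·17.91 = 9.526 kW

P_hyd ≈ 9.53 kW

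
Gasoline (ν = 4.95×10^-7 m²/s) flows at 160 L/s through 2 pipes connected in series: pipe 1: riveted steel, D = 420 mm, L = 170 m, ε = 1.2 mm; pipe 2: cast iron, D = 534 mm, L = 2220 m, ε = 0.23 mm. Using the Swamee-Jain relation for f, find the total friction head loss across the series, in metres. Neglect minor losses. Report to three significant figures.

H ≈ 2.55 m

Pipe 1: V = 1.155 m/s, Re = 9.80×10^5, ε/D = 0.00286, f = 0.02603, h_1 = f(L/D)V²/2g = 0.7161 m
Pipe 2: V = 0.7144 m/s, Re = 7.71×10^5, ε/D = 4.31×10^-4, f = 0.01697, h_2 = f(L/D)V²/2g = 1.836 m
Series → Q common, losses add: H = Σh = 2.552 m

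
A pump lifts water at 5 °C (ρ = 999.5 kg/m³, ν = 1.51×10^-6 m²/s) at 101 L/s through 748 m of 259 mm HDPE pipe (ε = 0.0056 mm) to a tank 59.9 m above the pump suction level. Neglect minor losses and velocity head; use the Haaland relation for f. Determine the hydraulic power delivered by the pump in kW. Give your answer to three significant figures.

V = 4Q/(πD²) = 1.917 m/s; Re = 3.29×10^5; ε/D = 2.16×10^-5; f = 0.01429
h_f = f(L/D)V²/2g = 7.731 m
Total head H = z + h_f = 59.9 + 7.731 = 67.63 m
P_hyd = ρgQH = 999.5·9.81·0.101·67.63 = 66.98 kW

P_hyd ≈ 67.0 kW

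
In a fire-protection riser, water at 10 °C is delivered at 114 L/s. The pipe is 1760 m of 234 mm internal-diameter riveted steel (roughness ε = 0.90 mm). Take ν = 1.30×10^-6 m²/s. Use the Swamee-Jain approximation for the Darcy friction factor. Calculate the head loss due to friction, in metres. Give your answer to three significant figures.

V = 4Q/(πD²) = 4·0.114/(π·0.234²) = 2.651 m/s
Re = VD/ν = 2.651·0.234/1.30×10^-6 = 4.77×10^5 → turbulent
ε/D = 0.90/234 = 0.00385
Swamee-Jain: f = 0.02844
h_f = f(L/D)V²/(2g) = 0.02844·(1760/0.234)·2.651²/(2·9.81) = 76.61 m

h_f ≈ 76.6 m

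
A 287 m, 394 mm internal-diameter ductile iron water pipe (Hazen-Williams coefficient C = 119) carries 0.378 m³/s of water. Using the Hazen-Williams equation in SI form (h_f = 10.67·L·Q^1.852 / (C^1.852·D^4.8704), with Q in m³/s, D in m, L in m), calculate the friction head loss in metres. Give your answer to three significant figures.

h_f = 10.67·287·0.378^1.852 / (119^1.852·0.394^4.8704) = 6.757 m

h_f ≈ 6.76 m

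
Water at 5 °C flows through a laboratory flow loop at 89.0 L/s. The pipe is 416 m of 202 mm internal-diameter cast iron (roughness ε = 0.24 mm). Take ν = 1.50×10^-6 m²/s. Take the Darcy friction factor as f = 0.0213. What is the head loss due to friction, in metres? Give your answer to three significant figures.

h_f ≈ 17.2 m

V = 4Q/(πD²) = 4·0.0890/(π·0.202²) = 2.777 m/s
h_f = f(L/D)V²/(2g) = 0.02130·(416/0.202)·2.777²/(2·9.81) = 17.24 m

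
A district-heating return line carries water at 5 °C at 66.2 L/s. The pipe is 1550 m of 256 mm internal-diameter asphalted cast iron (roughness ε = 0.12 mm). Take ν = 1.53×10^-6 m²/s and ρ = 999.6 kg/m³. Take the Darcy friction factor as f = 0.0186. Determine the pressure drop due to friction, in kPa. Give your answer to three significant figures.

Δp ≈ 93.1 kPa

V = 4Q/(πD²) = 4·0.0662/(π·0.256²) = 1.286 m/s
h_f = f(L/D)V²/(2g) = 0.01860·(1550/0.256)·1.286²/(2·9.81) = 9.495 m
Δp = ρg·h_f = 999.6·9.81·9.495 = 93.11 kPa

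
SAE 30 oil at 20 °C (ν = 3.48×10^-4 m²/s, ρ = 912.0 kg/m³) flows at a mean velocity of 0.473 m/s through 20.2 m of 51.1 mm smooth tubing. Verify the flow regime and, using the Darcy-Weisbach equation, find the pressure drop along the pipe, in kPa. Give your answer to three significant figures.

Re = VD/ν = 0.473·0.05110/3.48×10^-4 = 69.5 → laminar (Re < 2300)
f = 64/Re = 0.9215
h_f = f(L/D)V²/(2g) = 0.9215·(20.2/0.05110)·0.473²/(2·9.81) = 4.154 m
Δp = ρg·h_f = 912.0·9.81·4.154 = 37.16 kPa

Δp ≈ 37.2 kPa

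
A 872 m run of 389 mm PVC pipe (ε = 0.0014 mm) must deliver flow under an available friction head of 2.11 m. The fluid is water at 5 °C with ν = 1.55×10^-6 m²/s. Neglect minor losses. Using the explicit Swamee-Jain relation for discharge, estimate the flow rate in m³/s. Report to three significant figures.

Swamee-Jain (Type II): Q = -0.965·√(gD⁵h_f/L)·ln[ε/(3.7D) + √(3.17ν²L/(gD³h_f))]
√(gD⁵h_f/L) = √(9.81·0.389⁵·2.11/872) = 0.01454
ε/(3.7D) = 9.73×10^-7; √(3.17ν²L/(gD³h_f)) = 7.38×10^-5
Q = -0.965·0.01454·ln(7.480×10^-5) = 0.1333 m³/s
Check: V = 1.12 m/s, Re = 2.82×10^5, f = 0.01459, h_f = 2.10 m ≈ 2.11 m ✓

Q ≈ 0.133 m³/s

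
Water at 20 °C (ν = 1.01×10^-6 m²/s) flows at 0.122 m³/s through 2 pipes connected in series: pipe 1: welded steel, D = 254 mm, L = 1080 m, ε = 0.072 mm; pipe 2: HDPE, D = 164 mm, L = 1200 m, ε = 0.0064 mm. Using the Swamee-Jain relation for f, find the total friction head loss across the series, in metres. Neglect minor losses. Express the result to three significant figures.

H ≈ 177 m

Pipe 1: V = 2.408 m/s, Re = 6.06×10^5, ε/D = 2.83×10^-4, f = 0.01603, h_1 = f(L/D)V²/2g = 20.14 m
Pipe 2: V = 5.775 m/s, Re = 9.38×10^5, ε/D = 3.90×10^-5, f = 0.01257, h_2 = f(L/D)V²/2g = 156.4 m
Series → Q common, losses add: H = Σh = 176.6 m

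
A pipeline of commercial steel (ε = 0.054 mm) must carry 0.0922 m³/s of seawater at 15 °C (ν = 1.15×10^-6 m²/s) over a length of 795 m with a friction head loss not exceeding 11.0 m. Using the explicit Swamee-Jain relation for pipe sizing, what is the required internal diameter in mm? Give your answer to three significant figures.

Swamee-Jain (Type III): D = 0.66·[ε^1.25·(LQ²/(gh_f))^4.75 + ν·Q^9.4·(L/(gh_f))^5.2]^0.04
LQ²/(gh_f) = 0.06263; L/(gh_f) = 7.367
Term 1 = ε^1.25·(…)^4.75 = 8.92×10^-12; Term 2 = ν·Q^9.4·(…)^5.2 = 6.90×10^-12
D = 0.66·(8.92×10^-12 + 6.90×10^-12)^0.04 = 0.2441 m = 244 mm
Check: V = 1.97 m/s, Re = 4.18×10^5, f = 0.01595, h_f = 10.3 m ≈ 11.0 m ✓

D ≈ 244 mm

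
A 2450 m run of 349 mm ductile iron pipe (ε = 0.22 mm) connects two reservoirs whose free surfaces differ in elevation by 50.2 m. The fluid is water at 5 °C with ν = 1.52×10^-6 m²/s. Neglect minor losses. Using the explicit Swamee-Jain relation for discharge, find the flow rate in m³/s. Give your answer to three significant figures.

Swamee-Jain (Type II): Q = -0.965·√(gD⁵h_f/L)·ln[ε/(3.7D) + √(3.17ν²L/(gD³h_f))]
√(gD⁵h_f/L) = √(9.81·0.349⁵·50.2/2450) = 0.03226
ε/(3.7D) = 1.70×10^-4; √(3.17ν²L/(gD³h_f)) = 2.93×10^-5
Q = -0.965·0.03226·ln(1.996×10^-4) = 0.2652 m³/s
Check: V = 2.77 m/s, Re = 6.37×10^5, f = 0.01837, h_f = 50.5 m ≈ 50.2 m ✓

Q ≈ 0.265 m³/s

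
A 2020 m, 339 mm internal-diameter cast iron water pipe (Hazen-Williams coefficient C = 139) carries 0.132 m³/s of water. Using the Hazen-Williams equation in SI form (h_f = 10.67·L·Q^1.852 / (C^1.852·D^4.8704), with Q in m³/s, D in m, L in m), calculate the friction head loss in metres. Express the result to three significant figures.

h_f = 10.67·2020·0.132^1.852 / (139^1.852·0.339^4.8704) = 10.57 m

h_f ≈ 10.6 m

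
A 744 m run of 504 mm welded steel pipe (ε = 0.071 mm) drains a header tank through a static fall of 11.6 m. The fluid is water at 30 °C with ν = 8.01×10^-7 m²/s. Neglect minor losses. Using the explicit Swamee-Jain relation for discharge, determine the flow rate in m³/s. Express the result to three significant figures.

Q ≈ 0.676 m³/s

Swamee-Jain (Type II): Q = -0.965·√(gD⁵h_f/L)·ln[ε/(3.7D) + √(3.17ν²L/(gD³h_f))]
√(gD⁵h_f/L) = √(9.81·0.504⁵·11.6/744) = 0.07053
ε/(3.7D) = 3.81×10^-5; √(3.17ν²L/(gD³h_f)) = 1.02×10^-5
Q = -0.965·0.07053·ln(4.827×10^-5) = 0.6764 m³/s
Check: V = 3.39 m/s, Re = 2.13×10^6, f = 0.01349, h_f = 11.7 m ≈ 11.6 m ✓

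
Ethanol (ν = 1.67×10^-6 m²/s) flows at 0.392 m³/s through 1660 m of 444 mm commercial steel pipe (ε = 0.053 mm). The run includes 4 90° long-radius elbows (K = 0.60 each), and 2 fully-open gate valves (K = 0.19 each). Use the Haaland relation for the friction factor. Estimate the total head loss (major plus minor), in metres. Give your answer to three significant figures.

V = 4Q/(πD²) = 2.532 m/s; V²/2g = 0.3267 m
Re = 6.73×10^5, ε/D = 1.19×10^-4 → f = 0.01405 (Haaland)
Major: h_f = f(L/D)·V²/2g = 0.01405·3739·0.3267 = 17.17 m
Minor: ΣK = 2.78; h_m = ΣK·V²/2g = 0.9083 m
Total H_L = 17.17 + 0.9083 = 18.07 m

H_L ≈ 18.1 m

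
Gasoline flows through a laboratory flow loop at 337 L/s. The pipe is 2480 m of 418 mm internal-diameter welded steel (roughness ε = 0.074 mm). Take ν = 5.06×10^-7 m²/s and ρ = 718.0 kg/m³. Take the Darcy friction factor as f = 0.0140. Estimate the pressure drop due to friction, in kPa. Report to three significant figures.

V = 4Q/(πD²) = 4·0.337/(π·0.418²) = 2.456 m/s
h_f = f(L/D)V²/(2g) = 0.01400·(2480/0.418)·2.456²/(2·9.81) = 25.53 m
Δp = ρg·h_f = 718.0·9.81·25.53 = 179.8 kPa

Δp ≈ 180 kPa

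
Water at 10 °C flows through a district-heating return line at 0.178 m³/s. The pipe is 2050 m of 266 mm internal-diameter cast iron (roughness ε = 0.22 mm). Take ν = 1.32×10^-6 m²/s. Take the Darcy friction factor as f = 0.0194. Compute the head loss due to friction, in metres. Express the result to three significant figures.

h_f ≈ 78.2 m

V = 4Q/(πD²) = 4·0.178/(π·0.266²) = 3.203 m/s
h_f = f(L/D)V²/(2g) = 0.01940·(2050/0.266)·3.203²/(2·9.81) = 78.18 m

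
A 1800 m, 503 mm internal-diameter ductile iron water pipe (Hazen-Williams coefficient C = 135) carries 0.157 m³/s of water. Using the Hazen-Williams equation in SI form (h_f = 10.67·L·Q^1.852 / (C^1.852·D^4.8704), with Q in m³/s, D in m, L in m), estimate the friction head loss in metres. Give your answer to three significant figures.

h_f ≈ 2.01 m

h_f = 10.67·1800·0.157^1.852 / (135^1.852·0.503^4.8704) = 2.006 m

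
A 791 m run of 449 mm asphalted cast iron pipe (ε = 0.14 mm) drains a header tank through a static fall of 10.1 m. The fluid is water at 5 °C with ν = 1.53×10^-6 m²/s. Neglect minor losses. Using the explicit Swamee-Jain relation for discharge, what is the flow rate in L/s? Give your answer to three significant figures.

Q ≈ 421 L/s

Swamee-Jain (Type II): Q = -0.965·√(gD⁵h_f/L)·ln[ε/(3.7D) + √(3.17ν²L/(gD³h_f))]
√(gD⁵h_f/L) = √(9.81·0.449⁵·10.1/791) = 0.04781
ε/(3.7D) = 8.43×10^-5; √(3.17ν²L/(gD³h_f)) = 2.56×10^-5
Q = -0.965·0.04781·ln(1.099×10^-4) = 0.4206 m³/s
Check: V = 2.66 m/s, Re = 7.80×10^5, f = 0.01604, h_f = 10.2 m ≈ 10.1 m ✓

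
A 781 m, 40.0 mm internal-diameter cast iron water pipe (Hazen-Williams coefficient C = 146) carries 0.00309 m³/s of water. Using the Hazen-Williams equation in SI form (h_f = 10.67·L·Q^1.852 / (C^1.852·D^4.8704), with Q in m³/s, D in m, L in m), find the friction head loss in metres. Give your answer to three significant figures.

h_f = 10.67·781·0.00309^1.852 / (146^1.852·0.0400^4.8704) = 118.1 m

h_f ≈ 118 m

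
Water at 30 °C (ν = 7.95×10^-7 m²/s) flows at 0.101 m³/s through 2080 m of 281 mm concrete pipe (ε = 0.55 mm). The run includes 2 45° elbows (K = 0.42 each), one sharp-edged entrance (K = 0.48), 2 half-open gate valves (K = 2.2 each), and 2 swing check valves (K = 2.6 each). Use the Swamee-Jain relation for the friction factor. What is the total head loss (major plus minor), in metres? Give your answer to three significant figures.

V = 4Q/(πD²) = 1.629 m/s; V²/2g = 0.1352 m
Re = 5.76×10^5, ε/D = 0.00196 → f = 0.02372 (Swamee-Jain)
Major: h_f = f(L/D)·V²/2g = 0.02372·7402·0.1352 = 23.73 m
Minor: ΣK = 10.9; h_m = ΣK·V²/2g = 1.476 m
Total H_L = 23.73 + 1.476 = 25.21 m

H_L ≈ 25.2 m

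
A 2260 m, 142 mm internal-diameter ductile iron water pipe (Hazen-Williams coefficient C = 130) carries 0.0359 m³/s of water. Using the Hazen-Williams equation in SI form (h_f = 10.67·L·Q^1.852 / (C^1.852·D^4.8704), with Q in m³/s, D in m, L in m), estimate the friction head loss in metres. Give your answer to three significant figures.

h_f ≈ 83.2 m

h_f = 10.67·2260·0.0359^1.852 / (130^1.852·0.142^4.8704) = 83.17 m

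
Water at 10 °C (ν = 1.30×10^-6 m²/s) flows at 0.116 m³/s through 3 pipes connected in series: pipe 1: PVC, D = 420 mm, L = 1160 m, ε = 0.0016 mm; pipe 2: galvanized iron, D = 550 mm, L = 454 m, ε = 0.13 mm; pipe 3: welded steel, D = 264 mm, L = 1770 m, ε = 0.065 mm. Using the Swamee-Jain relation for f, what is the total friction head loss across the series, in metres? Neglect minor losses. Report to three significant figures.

H ≈ 26.4 m

Pipe 1: V = 0.8373 m/s, Re = 2.71×10^5, ε/D = 3.81×10^-6, f = 0.01470, h_1 = f(L/D)V²/2g = 1.451 m
Pipe 2: V = 0.4883 m/s, Re = 2.07×10^5, ε/D = 2.36×10^-4, f = 0.01731, h_2 = f(L/D)V²/2g = 0.1736 m
Pipe 3: V = 2.119 m/s, Re = 4.30×10^5, ε/D = 2.46×10^-4, f = 0.01612, h_3 = f(L/D)V²/2g = 24.74 m
Series → Q common, losses add: H = Σh = 26.36 m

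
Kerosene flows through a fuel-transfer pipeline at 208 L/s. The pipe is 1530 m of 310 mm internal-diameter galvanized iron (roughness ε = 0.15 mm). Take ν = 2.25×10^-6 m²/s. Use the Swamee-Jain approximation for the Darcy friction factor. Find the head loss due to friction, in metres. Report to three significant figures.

h_f ≈ 34.3 m

V = 4Q/(πD²) = 4·0.208/(π·0.310²) = 2.756 m/s
Re = VD/ν = 2.756·0.310/2.25×10^-6 = 3.80×10^5 → turbulent
ε/D = 0.15/310 = 4.84×10^-4
Swamee-Jain: f = 0.01795
h_f = f(L/D)V²/(2g) = 0.01795·(1530/0.310)·2.756²/(2·9.81) = 34.29 m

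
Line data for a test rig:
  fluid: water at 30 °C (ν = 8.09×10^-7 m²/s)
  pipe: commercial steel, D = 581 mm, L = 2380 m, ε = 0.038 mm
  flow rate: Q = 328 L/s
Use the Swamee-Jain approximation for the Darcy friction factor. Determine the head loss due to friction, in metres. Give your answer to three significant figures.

h_f ≈ 4.19 m

V = 4Q/(πD²) = 4·0.328/(π·0.581²) = 1.237 m/s
Re = VD/ν = 1.237·0.581/8.09×10^-7 = 8.89×10^5 → turbulent
ε/D = 0.038/581 = 6.54×10^-5
Swamee-Jain: f = 0.01312
h_f = f(L/D)V²/(2g) = 0.01312·(2380/0.581)·1.237²/(2·9.81) = 4.192 m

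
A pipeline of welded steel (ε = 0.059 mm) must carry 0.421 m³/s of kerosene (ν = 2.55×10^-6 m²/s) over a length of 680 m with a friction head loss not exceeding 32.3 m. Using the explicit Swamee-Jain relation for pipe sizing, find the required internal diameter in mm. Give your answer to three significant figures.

D ≈ 345 mm

Swamee-Jain (Type III): D = 0.66·[ε^1.25·(LQ²/(gh_f))^4.75 + ν·Q^9.4·(L/(gh_f))^5.2]^0.04
LQ²/(gh_f) = 0.3804; L/(gh_f) = 2.146
Term 1 = ε^1.25·(…)^4.75 = 5.24×10^-8; Term 2 = ν·Q^9.4·(…)^5.2 = 3.97×10^-8
D = 0.66·(5.24×10^-8 + 3.97×10^-8)^0.04 = 0.3452 m = 345 mm
Check: V = 4.50 m/s, Re = 6.09×10^5, f = 0.01497, h_f = 30.4 m ≈ 32.3 m ✓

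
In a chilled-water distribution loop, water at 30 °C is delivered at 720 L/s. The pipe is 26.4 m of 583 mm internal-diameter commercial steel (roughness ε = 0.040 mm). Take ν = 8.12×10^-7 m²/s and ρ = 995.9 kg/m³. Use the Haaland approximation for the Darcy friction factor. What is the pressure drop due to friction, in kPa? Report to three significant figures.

Δp ≈ 1.99 kPa

V = 4Q/(πD²) = 4·0.720/(π·0.583²) = 2.697 m/s
Re = VD/ν = 2.697·0.583/8.12×10^-7 = 1.94×10^6 → turbulent
ε/D = 0.040/583 = 6.86×10^-5
Haaland: f = 0.01216
h_f = f(L/D)V²/(2g) = 0.01216·(26.4/0.583)·2.697²/(2·9.81) = 0.2041 m
Δp = ρg·h_f = 995.9·9.81·0.2041 = 1.994 kPa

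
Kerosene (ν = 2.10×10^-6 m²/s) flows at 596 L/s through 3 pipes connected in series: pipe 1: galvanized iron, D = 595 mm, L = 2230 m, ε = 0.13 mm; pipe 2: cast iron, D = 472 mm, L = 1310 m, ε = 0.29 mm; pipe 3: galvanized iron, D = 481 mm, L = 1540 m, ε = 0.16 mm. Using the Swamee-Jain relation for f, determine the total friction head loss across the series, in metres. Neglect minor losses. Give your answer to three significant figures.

Pipe 1: V = 2.143 m/s, Re = 6.07×10^5, ε/D = 2.18×10^-4, f = 0.01545, h_1 = f(L/D)V²/2g = 13.56 m
Pipe 2: V = 3.406 m/s, Re = 7.66×10^5, ε/D = 6.14×10^-4, f = 0.01817, h_2 = f(L/D)V²/2g = 29.82 m
Pipe 3: V = 3.280 m/s, Re = 7.51×10^5, ε/D = 3.33×10^-4, f = 0.01625, h_3 = f(L/D)V²/2g = 28.52 m
Series → Q common, losses add: H = Σh = 71.89 m

H ≈ 71.9 m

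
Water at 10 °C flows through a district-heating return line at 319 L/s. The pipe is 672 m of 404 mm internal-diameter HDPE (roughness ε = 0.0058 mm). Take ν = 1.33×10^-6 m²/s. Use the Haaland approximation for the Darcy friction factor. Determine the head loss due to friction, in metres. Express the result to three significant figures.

h_f ≈ 6.49 m

V = 4Q/(πD²) = 4·0.319/(π·0.404²) = 2.489 m/s
Re = VD/ν = 2.489·0.404/1.33×10^-6 = 7.56×10^5 → turbulent
ε/D = 0.0058/404 = 1.44×10^-5
Haaland: f = 0.01237
h_f = f(L/D)V²/(2g) = 0.01237·(672/0.404)·2.489²/(2·9.81) = 6.494 m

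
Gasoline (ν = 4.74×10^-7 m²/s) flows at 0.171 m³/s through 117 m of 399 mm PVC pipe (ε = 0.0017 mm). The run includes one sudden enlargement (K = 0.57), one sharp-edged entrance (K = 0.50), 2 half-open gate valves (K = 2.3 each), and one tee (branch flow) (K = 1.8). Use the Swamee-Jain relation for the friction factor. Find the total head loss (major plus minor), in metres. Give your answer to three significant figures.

H_L ≈ 1.03 m

V = 4Q/(πD²) = 1.368 m/s; V²/2g = 0.09533 m
Re = 1.15×10^6, ε/D = 4.26×10^-6 → f = 0.01145 (Swamee-Jain)
Major: h_f = f(L/D)·V²/2g = 0.01145·293.2·0.09533 = 0.3202 m
Minor: ΣK = 7.47; h_m = ΣK·V²/2g = 0.7121 m
Total H_L = 0.3202 + 0.7121 = 1.032 m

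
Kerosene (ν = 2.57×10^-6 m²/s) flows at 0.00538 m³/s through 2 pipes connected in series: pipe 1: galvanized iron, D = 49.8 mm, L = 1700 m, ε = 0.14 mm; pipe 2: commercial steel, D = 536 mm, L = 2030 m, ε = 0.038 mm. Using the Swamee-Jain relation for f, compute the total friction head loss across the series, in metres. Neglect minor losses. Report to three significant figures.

H ≈ 377 m

Pipe 1: V = 2.762 m/s, Re = 5.35×10^4, ε/D = 0.00281, f = 0.02839, h_1 = f(L/D)V²/2g = 376.9 m
Pipe 2: V = 0.02384 m/s, Re = 4970, ε/D = 7.09×10^-5, f = 0.03800, h_2 = f(L/D)V²/2g = 0.004170 m
Series → Q common, losses add: H = Σh = 376.9 m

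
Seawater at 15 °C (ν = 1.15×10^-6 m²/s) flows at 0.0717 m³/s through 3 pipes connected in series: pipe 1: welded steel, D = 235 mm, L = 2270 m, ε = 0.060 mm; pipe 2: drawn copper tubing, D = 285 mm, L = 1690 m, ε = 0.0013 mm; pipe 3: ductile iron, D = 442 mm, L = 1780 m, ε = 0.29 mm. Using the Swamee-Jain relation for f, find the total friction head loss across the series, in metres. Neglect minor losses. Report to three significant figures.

H ≈ 28.7 m

Pipe 1: V = 1.653 m/s, Re = 3.38×10^5, ε/D = 2.55×10^-4, f = 0.01655, h_1 = f(L/D)V²/2g = 22.26 m
Pipe 2: V = 1.124 m/s, Re = 2.79×10^5, ε/D = 4.56×10^-6, f = 0.01463, h_2 = f(L/D)V²/2g = 5.585 m
Pipe 3: V = 0.4673 m/s, Re = 1.80×10^5, ε/D = 6.56×10^-4, f = 0.01988, h_3 = f(L/D)V²/2g = 0.8911 m
Series → Q common, losses add: H = Σh = 28.74 m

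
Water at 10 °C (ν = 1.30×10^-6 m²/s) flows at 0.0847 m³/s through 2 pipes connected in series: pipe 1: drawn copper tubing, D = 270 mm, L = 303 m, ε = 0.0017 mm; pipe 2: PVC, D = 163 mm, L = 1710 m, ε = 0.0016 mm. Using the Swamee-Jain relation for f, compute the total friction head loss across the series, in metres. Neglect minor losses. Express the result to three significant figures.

Pipe 1: V = 1.479 m/s, Re = 3.07×10^5, ε/D = 6.30×10^-6, f = 0.01439, h_1 = f(L/D)V²/2g = 1.801 m
Pipe 2: V = 4.059 m/s, Re = 5.09×10^5, ε/D = 9.82×10^-6, f = 0.01321, h_2 = f(L/D)V²/2g = 116.4 m
Series → Q common, losses add: H = Σh = 118.2 m

H ≈ 118 m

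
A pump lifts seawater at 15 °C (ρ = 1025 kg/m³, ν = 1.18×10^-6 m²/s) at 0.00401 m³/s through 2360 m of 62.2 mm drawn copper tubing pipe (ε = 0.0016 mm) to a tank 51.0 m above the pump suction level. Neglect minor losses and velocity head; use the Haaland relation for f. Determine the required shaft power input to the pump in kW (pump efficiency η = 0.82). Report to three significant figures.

V = 4Q/(πD²) = 1.320 m/s; Re = 6.96×10^4; ε/D = 2.57×10^-5; f = 0.01933
h_f = f(L/D)V²/2g = 65.12 m
Total head H = z + h_f = 51.0 + 65.12 = 116.1 m
P_hyd = ρgQH = 1025·9.81·0.00401·116.1 = 4.682 kW
P_shaft = P_hyd/η = 4.682/0.82 = 5.710 kW

P_shaft ≈ 5.71 kW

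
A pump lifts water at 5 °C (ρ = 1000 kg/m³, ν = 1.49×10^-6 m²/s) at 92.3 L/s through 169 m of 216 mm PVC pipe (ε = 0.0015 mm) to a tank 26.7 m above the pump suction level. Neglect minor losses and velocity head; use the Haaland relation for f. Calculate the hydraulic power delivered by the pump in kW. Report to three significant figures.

V = 4Q/(πD²) = 2.519 m/s; Re = 3.65×10^5; ε/D = 6.94×10^-6; f = 0.01389
h_f = f(L/D)V²/2g = 3.515 m
Total head H = z + h_f = 26.7 + 3.515 = 30.21 m
P_hyd = ρgQH = 1000·9.81·0.0923·30.21 = 27.36 kW

P_hyd ≈ 27.4 kW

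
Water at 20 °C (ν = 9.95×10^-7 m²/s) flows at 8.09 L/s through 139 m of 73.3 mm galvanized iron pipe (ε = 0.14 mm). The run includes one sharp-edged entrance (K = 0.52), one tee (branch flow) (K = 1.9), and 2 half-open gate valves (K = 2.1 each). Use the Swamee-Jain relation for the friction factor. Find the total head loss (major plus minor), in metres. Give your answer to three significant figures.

V = 4Q/(πD²) = 1.917 m/s; V²/2g = 0.1873 m
Re = 1.41×10^5, ε/D = 0.00191 → f = 0.02460 (Swamee-Jain)
Major: h_f = f(L/D)·V²/2g = 0.02460·1896·0.1873 = 8.740 m
Minor: ΣK = 6.62; h_m = ΣK·V²/2g = 1.240 m
Total H_L = 8.740 + 1.240 = 9.980 m

H_L ≈ 9.98 m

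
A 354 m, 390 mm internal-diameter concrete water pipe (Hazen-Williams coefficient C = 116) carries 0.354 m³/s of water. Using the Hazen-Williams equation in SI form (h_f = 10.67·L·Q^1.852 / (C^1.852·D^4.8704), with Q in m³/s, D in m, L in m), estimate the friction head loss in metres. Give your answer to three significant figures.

h_f ≈ 8.13 m

h_f = 10.67·354·0.354^1.852 / (116^1.852·0.390^4.8704) = 8.133 m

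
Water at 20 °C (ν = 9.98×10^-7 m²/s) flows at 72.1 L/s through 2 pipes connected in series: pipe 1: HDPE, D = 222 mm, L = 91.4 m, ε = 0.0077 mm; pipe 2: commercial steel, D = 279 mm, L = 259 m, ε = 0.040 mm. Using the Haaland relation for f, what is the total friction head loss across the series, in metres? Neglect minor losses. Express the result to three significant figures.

Pipe 1: V = 1.863 m/s, Re = 4.14×10^5, ε/D = 3.47×10^-5, f = 0.01388, h_1 = f(L/D)V²/2g = 1.011 m
Pipe 2: V = 1.179 m/s, Re = 3.30×10^5, ε/D = 1.43×10^-4, f = 0.01542, h_2 = f(L/D)V²/2g = 1.015 m
Series → Q common, losses add: H = Σh = 2.026 m

H ≈ 2.03 m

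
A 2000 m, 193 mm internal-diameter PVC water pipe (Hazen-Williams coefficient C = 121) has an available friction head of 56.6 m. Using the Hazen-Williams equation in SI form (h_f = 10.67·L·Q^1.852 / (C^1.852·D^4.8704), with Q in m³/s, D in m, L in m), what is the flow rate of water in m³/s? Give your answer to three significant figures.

Rearranging: Q = [h_f·C^1.852·D^4.8704 / (10.67·L)]^(1/1.852)
Q = [56.6·121^1.852·0.193^4.8704 / (10.67·2000)]^0.540 = 0.06498 m³/s

Q ≈ 0.0650 m³/s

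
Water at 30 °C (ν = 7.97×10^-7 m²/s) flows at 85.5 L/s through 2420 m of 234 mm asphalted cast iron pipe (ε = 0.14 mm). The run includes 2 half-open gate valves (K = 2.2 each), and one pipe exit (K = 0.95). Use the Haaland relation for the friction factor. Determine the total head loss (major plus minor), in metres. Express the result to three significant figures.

H_L ≈ 38.7 m

V = 4Q/(πD²) = 1.988 m/s; V²/2g = 0.2015 m
Re = 5.84×10^5, ε/D = 5.98×10^-4 → f = 0.01807 (Haaland)
Major: h_f = f(L/D)·V²/2g = 0.01807·10342·0.2015 = 37.66 m
Minor: ΣK = 5.35; h_m = ΣK·V²/2g = 1.078 m
Total H_L = 37.66 + 1.078 = 38.73 m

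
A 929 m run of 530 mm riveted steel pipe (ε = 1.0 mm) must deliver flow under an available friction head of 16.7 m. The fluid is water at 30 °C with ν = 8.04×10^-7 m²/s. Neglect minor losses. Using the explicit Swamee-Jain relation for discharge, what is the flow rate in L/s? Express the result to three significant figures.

Q ≈ 627 L/s

Swamee-Jain (Type II): Q = -0.965·√(gD⁵h_f/L)·ln[ε/(3.7D) + √(3.17ν²L/(gD³h_f))]
√(gD⁵h_f/L) = √(9.81·0.530⁵·16.7/929) = 0.08588
ε/(3.7D) = 5.10×10^-4; √(3.17ν²L/(gD³h_f)) = 8.83×10^-6
Q = -0.965·0.08588·ln(5.188×10^-4) = 0.6268 m³/s
Check: V = 2.84 m/s, Re = 1.87×10^6, f = 0.02322, h_f = 16.7 m ≈ 16.7 m ✓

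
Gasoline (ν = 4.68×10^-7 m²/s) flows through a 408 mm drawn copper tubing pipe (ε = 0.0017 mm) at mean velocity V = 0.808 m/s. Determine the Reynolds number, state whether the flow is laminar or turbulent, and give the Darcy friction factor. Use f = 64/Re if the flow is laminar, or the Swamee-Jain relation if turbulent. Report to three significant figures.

Re ≈ 7.04×10^5; turbulent; f ≈ 0.0124

Re = VD/ν = 0.8080·0.408/4.68×10^-7 = 7.04×10^5
Re > 4000 → turbulent; ε/D = 4.17×10^-6
Swamee-Jain: f = 0.01241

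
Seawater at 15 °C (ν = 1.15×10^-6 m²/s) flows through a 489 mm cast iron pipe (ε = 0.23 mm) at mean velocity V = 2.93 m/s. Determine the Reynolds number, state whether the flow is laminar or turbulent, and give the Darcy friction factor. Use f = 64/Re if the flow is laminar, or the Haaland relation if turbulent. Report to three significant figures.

Re = VD/ν = 2.930·0.489/1.15×10^-6 = 1.25×10^6
Re > 4000 → turbulent; ε/D = 4.70×10^-4
Haaland: f = 0.01688

Re ≈ 1.25×10^6; turbulent; f ≈ 0.0169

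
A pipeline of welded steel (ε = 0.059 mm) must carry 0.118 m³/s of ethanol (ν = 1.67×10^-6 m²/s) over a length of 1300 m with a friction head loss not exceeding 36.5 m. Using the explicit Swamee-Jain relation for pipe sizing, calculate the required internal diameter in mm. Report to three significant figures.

Swamee-Jain (Type III): D = 0.66·[ε^1.25·(LQ²/(gh_f))^4.75 + ν·Q^9.4·(L/(gh_f))^5.2]^0.04
LQ²/(gh_f) = 0.05055; L/(gh_f) = 3.631
Term 1 = ε^1.25·(…)^4.75 = 3.60×10^-12; Term 2 = ν·Q^9.4·(…)^5.2 = 2.57×10^-12
D = 0.66·(3.60×10^-12 + 2.57×10^-12)^0.04 = 0.2351 m = 235 mm
Check: V = 2.72 m/s, Re = 3.83×10^5, f = 0.01632, h_f = 34.0 m ≈ 36.5 m ✓

D ≈ 235 mm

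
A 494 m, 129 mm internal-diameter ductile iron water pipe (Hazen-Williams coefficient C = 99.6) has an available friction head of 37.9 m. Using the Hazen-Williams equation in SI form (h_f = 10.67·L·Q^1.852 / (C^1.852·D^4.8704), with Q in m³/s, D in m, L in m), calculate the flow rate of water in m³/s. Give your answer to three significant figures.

Rearranging: Q = [h_f·C^1.852·D^4.8704 / (10.67·L)]^(1/1.852)
Q = [37.9·99.6^1.852·0.129^4.8704 / (10.67·494)]^0.540 = 0.03177 m³/s

Q ≈ 0.0318 m³/s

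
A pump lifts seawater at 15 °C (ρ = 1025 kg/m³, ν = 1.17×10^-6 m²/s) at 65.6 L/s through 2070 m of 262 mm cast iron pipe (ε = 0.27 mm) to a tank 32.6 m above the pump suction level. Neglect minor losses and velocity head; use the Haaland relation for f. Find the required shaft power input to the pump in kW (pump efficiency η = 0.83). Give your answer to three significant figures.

P_shaft ≈ 35.7 kW

V = 4Q/(πD²) = 1.217 m/s; Re = 2.72×10^5; ε/D = 0.00103; f = 0.02073
h_f = f(L/D)V²/2g = 12.36 m
Total head H = z + h_f = 32.6 + 12.36 = 44.96 m
P_hyd = ρgQH = 1025·9.81·0.0656·44.96 = 29.66 kW
P_shaft = P_hyd/η = 29.66/0.83 = 35.73 kW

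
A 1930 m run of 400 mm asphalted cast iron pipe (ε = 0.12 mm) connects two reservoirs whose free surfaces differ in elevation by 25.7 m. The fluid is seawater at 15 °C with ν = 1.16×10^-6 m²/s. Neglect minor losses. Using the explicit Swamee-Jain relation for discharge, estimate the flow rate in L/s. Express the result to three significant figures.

Swamee-Jain (Type II): Q = -0.965·√(gD⁵h_f/L)·ln[ε/(3.7D) + √(3.17ν²L/(gD³h_f))]
√(gD⁵h_f/L) = √(9.81·0.400⁵·25.7/1930) = 0.03657
ε/(3.7D) = 8.11×10^-5; √(3.17ν²L/(gD³h_f)) = 2.26×10^-5
Q = -0.965·0.03657·ln(1.037×10^-4) = 0.3238 m³/s
Check: V = 2.58 m/s, Re = 8.89×10^5, f = 0.01584, h_f = 25.9 m ≈ 25.7 m ✓

Q ≈ 324 L/s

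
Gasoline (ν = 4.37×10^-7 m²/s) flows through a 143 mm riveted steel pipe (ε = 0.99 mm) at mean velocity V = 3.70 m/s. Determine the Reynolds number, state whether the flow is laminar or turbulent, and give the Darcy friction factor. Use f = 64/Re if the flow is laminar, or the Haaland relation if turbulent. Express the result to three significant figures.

Re ≈ 1.21×10^6; turbulent; f ≈ 0.0337

Re = VD/ν = 3.700·0.143/4.37×10^-7 = 1.21×10^6
Re > 4000 → turbulent; ε/D = 0.00692
Haaland: f = 0.03372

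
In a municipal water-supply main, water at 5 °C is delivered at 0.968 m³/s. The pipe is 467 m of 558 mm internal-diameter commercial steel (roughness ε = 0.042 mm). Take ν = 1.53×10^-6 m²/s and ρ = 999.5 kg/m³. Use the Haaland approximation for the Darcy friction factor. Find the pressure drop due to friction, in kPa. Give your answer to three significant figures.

V = 4Q/(πD²) = 4·0.968/(π·0.558²) = 3.958 m/s
Re = VD/ν = 3.958·0.558/1.53×10^-6 = 1.44×10^6 → turbulent
ε/D = 0.042/558 = 7.53×10^-5
Haaland: f = 0.01255
h_f = f(L/D)V²/(2g) = 0.01255·(467/0.558)·3.958²/(2·9.81) = 8.387 m
Δp = ρg·h_f = 999.5·9.81·8.387 = 82.24 kPa

Δp ≈ 82.2 kPa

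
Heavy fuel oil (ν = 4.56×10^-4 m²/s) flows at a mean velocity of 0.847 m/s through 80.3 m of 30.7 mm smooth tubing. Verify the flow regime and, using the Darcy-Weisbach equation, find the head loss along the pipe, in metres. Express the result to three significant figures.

h_f ≈ 107 m

Re = VD/ν = 0.847·0.03070/4.56×10^-4 = 57.0 → laminar (Re < 2300)
f = 64/Re = 1.122
h_f = f(L/D)V²/(2g) = 1.122·(80.3/0.03070)·0.847²/(2·9.81) = 107.3 m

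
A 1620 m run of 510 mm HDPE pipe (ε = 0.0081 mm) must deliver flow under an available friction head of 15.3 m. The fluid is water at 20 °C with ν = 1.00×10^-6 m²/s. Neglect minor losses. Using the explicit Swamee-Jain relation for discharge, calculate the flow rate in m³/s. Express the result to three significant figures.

Swamee-Jain (Type II): Q = -0.965·√(gD⁵h_f/L)·ln[ε/(3.7D) + √(3.17ν²L/(gD³h_f))]
√(gD⁵h_f/L) = √(9.81·0.510⁵·15.3/1620) = 0.05654
ε/(3.7D) = 4.29×10^-6; √(3.17ν²L/(gD³h_f)) = 1.61×10^-5
Q = -0.965·0.05654·ln(2.035×10^-5) = 0.5894 m³/s
Check: V = 2.89 m/s, Re = 1.47×10^6, f = 0.01137, h_f = 15.3 m ≈ 15.3 m ✓

Q ≈ 0.589 m³/s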